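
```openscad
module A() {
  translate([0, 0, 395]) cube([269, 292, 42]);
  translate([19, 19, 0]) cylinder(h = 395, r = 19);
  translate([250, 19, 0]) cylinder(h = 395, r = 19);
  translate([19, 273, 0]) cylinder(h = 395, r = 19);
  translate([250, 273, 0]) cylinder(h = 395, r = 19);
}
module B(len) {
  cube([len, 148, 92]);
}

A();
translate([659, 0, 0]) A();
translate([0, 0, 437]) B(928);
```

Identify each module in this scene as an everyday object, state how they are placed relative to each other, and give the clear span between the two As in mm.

A is a stool. B is a beam. A beam spans the tops of two stools. The clear span between the two stools is 390 mm.

Second stool starts at x = 659; first ends at x = 269; clear span = 659 − 269 = 390 mm.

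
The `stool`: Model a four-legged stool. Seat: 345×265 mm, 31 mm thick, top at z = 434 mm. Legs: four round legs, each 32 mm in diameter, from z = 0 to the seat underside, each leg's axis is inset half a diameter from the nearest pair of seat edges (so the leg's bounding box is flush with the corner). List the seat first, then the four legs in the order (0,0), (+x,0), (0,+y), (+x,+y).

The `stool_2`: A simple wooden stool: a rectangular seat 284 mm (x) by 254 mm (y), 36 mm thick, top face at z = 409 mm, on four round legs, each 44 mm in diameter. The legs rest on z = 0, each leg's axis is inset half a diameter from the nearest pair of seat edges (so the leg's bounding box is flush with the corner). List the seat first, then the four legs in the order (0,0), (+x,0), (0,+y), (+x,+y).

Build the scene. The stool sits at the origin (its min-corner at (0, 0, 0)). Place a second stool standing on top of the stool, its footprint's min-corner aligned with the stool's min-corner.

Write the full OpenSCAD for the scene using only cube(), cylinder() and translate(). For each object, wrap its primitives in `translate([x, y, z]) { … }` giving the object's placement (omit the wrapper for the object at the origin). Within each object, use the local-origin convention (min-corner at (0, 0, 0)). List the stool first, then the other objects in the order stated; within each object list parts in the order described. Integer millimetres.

translate([0, 0, 403]) cube([345, 265, 31]);
translate([16, 16, 0]) cylinder(h = 403, r = 16);
translate([329, 16, 0]) cylinder(h = 403, r = 16);
translate([16, 249, 0]) cylinder(h = 403, r = 16);
translate([329, 249, 0]) cylinder(h = 403, r = 16);
translate([0, 0, 434]) {
  translate([0, 0, 373]) cube([284, 254, 36]);
  translate([22, 22, 0]) cylinder(h = 373, r = 22);
  translate([262, 22, 0]) cylinder(h = 373, r = 22);
  translate([22, 232, 0]) cylinder(h = 373, r = 22);
  translate([262, 232, 0]) cylinder(h = 373, r = 22);
}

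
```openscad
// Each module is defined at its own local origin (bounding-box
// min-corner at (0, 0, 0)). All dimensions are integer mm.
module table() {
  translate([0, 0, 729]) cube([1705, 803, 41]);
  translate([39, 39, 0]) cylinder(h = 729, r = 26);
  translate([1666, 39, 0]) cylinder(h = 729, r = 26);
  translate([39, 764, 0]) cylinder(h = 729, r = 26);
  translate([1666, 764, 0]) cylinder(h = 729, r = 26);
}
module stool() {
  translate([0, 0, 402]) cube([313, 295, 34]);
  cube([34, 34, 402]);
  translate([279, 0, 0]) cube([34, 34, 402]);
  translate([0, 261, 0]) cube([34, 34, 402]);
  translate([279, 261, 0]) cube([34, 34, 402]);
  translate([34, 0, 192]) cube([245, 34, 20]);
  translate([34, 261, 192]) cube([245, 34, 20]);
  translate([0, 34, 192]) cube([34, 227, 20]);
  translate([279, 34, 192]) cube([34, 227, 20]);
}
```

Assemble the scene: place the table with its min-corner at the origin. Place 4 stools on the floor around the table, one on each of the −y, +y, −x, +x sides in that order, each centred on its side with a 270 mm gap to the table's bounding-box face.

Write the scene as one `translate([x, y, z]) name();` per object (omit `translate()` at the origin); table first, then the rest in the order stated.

table();
translate([696, -565, 0]) stool();
translate([696, 1073, 0]) stool();
translate([-583, 254, 0]) stool();
translate([1975, 254, 0]) stool();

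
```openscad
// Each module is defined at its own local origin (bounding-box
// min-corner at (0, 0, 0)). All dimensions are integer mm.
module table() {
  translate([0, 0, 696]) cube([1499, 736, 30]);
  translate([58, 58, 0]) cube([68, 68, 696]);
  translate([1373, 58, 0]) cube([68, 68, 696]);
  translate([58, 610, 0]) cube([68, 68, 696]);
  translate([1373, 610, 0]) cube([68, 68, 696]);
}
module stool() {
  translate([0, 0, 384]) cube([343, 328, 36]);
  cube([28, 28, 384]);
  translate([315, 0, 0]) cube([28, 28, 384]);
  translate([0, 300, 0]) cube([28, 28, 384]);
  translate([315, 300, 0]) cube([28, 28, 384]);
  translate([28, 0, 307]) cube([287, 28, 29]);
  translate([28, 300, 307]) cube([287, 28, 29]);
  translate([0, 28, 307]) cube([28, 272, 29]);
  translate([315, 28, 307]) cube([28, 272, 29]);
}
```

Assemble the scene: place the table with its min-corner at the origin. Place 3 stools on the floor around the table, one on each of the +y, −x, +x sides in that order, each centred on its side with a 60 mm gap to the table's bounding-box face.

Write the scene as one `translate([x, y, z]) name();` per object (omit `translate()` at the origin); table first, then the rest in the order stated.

table();
translate([578, 796, 0]) stool();
translate([-403, 204, 0]) stool();
translate([1559, 204, 0]) stool();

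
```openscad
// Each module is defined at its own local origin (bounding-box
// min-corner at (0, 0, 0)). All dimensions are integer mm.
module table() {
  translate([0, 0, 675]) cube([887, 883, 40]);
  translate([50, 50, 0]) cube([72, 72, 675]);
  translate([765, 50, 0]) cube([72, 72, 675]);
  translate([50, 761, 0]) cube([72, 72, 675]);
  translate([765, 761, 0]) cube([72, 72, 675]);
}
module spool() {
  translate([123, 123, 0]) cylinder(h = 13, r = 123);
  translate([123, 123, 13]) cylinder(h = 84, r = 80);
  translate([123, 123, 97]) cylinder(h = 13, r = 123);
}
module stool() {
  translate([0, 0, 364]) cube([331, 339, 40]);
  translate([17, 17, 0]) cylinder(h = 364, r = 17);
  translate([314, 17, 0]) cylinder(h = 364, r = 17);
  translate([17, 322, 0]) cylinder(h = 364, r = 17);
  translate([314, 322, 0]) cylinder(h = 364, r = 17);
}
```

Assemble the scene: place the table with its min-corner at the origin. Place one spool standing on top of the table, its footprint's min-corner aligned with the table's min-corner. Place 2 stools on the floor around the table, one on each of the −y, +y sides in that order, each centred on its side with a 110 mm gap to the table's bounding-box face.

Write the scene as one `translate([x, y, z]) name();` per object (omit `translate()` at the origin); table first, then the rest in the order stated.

table();
translate([0, 0, 715]) spool();
translate([278, -449, 0]) stool();
translate([278, 993, 0]) stool();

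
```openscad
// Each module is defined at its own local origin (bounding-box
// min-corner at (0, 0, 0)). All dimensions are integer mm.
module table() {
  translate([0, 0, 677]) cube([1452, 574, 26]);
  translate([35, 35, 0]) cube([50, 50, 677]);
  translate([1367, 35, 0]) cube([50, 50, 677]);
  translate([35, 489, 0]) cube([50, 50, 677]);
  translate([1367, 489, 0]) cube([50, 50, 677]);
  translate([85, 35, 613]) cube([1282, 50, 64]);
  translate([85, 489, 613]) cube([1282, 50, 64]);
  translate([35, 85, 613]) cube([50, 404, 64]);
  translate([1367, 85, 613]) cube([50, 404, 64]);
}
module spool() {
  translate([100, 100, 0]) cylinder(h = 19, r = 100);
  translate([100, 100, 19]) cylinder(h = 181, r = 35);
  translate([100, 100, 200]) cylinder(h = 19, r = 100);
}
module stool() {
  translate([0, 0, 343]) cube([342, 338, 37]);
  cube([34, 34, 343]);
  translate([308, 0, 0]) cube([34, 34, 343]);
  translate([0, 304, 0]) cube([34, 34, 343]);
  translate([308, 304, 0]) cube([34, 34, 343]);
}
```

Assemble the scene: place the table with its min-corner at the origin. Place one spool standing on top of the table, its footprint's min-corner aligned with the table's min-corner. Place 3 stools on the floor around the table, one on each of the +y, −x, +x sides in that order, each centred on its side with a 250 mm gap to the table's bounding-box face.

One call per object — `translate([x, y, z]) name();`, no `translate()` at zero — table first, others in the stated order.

table();
translate([0, 0, 703]) spool();
translate([555, 824, 0]) stool();
translate([-592, 118, 0]) stool();
translate([1702, 118, 0]) stool();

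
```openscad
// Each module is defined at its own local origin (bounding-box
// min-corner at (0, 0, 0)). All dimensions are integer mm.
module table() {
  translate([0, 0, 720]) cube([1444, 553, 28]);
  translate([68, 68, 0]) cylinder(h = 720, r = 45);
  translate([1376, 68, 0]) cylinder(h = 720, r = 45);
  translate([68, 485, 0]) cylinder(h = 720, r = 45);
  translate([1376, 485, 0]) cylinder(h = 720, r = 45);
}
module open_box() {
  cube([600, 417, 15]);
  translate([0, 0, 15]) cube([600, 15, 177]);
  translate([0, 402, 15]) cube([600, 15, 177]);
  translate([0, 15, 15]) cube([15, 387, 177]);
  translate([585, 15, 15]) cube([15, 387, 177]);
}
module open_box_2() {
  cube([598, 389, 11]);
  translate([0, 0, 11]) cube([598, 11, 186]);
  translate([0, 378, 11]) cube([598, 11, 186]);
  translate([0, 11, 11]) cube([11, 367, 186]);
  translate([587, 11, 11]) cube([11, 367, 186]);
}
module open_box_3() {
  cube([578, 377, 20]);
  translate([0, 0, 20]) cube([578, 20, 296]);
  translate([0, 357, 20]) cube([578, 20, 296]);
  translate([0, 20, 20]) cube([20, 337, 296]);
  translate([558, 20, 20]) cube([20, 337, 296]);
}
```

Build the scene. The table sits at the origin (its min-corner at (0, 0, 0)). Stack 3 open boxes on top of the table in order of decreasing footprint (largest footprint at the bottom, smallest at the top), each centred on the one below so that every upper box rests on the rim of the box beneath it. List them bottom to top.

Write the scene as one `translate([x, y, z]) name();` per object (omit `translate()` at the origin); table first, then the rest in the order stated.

table();
translate([422, 68, 748]) open_box();
translate([423, 82, 940]) open_box_2();
translate([433, 88, 1137]) open_box_3();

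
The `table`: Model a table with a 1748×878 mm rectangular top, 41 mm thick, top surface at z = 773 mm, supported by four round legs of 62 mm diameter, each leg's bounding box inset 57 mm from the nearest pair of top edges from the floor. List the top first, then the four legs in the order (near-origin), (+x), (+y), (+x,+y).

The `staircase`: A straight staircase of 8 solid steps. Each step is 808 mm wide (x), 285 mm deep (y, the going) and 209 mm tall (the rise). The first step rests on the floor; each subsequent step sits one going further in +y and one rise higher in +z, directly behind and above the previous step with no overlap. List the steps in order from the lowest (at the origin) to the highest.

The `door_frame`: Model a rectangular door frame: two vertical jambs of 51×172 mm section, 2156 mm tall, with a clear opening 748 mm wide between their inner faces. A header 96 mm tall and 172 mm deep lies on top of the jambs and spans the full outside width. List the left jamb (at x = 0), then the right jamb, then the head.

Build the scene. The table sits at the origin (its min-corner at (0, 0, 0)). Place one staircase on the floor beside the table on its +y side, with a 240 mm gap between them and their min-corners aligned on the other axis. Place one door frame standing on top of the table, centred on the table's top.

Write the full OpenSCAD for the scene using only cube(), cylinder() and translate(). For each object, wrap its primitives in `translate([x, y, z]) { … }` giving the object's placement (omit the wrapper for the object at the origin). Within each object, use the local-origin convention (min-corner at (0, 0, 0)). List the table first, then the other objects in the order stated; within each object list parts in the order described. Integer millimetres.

translate([0, 0, 732]) cube([1748, 878, 41]);
translate([88, 88, 0]) cylinder(h = 732, r = 31);
translate([1660, 88, 0]) cylinder(h = 732, r = 31);
translate([88, 790, 0]) cylinder(h = 732, r = 31);
translate([1660, 790, 0]) cylinder(h = 732, r = 31);
translate([0, 1118, 0]) {
  cube([808, 285, 209]);
  translate([0, 285, 209]) cube([808, 285, 209]);
  translate([0, 570, 418]) cube([808, 285, 209]);
  translate([0, 855, 627]) cube([808, 285, 209]);
  translate([0, 1140, 836]) cube([808, 285, 209]);
  translate([0, 1425, 1045]) cube([808, 285, 209]);
  translate([0, 1710, 1254]) cube([808, 285, 209]);
  translate([0, 1995, 1463]) cube([808, 285, 209]);
}
translate([449, 353, 773]) {
  cube([51, 172, 2156]);
  translate([799, 0, 0]) cube([51, 172, 2156]);
  translate([0, 0, 2156]) cube([850, 172, 96]);
}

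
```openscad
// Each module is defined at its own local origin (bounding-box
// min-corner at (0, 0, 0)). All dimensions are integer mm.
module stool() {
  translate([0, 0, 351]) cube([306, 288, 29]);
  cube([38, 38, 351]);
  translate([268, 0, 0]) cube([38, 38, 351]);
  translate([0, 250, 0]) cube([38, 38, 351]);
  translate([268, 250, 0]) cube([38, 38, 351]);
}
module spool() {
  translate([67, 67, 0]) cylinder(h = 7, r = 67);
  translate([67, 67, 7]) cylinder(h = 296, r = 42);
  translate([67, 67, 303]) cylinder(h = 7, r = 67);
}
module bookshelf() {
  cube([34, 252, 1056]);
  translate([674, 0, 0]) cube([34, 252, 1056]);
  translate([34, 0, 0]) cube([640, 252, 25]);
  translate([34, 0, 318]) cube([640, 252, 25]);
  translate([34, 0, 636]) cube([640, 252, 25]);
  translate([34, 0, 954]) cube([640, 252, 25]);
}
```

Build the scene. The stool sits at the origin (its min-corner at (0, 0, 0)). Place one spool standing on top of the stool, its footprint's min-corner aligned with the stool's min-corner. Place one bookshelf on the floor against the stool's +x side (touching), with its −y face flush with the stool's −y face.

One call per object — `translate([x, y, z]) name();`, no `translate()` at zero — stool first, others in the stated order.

stool();
translate([0, 0, 380]) spool();
translate([306, 0, 0]) bookshelf();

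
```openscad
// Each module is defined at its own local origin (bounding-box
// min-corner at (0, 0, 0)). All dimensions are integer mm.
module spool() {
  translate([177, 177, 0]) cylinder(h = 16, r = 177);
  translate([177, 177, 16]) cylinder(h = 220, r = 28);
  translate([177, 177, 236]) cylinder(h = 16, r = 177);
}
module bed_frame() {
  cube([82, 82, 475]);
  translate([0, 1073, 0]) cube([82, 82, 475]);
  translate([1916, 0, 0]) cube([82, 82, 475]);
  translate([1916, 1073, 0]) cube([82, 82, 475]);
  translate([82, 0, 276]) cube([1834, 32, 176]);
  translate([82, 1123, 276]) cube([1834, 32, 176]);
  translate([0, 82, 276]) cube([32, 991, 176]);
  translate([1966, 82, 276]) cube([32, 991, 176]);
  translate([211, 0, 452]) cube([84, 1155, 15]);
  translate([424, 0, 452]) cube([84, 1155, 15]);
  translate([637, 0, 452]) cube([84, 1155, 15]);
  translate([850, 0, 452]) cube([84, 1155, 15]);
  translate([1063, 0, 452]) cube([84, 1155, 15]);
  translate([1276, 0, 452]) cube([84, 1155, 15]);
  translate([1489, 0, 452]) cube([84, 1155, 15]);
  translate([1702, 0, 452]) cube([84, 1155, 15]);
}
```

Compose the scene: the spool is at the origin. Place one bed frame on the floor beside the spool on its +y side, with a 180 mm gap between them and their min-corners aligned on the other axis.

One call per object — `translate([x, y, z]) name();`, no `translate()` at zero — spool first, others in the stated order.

spool();
translate([0, 534, 0]) bed_frame();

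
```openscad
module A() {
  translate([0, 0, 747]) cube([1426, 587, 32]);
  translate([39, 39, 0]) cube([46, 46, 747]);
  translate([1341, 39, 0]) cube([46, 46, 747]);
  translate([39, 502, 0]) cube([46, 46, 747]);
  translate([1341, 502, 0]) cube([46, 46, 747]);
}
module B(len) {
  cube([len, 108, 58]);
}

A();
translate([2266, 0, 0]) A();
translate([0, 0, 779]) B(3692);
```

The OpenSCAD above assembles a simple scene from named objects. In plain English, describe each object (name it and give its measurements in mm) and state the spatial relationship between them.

A is a table with a 1426×587 mm rectangular top, 32 mm thick, top surface at z = 779 mm, supported by four 46×46 mm square legs, each inset 39 mm from the nearest pair of top edges, running from the floor.

B is a rectangular beam 3692 mm long (x), 108 mm deep (y), 58 mm thick (z).

The beam spans the tops of two tables placed 840 mm apart, resting at z = 779 mm.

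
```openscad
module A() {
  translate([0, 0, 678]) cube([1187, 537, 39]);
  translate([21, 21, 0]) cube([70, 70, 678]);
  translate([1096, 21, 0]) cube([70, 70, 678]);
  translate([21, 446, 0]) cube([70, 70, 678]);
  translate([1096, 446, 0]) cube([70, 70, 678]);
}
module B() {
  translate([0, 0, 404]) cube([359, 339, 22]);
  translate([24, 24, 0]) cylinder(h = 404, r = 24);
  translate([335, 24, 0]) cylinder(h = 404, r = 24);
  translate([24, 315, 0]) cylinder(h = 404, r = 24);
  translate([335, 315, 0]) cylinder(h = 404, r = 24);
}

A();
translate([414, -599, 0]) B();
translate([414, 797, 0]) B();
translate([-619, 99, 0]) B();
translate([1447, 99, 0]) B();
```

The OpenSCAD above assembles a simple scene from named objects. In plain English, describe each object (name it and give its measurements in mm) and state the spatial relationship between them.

A is a table: top 1187 mm (x) × 537 mm (y), 39 mm thick, upper face at z = 717 mm, on four 70×70 mm square legs, each inset 21 mm from the nearest pair of top edges, running from z = 0 to the bottom of the top.

B is a four-legged stool. The seat is 359×339 mm, 22 mm thick, top at z = 426 mm. It stands on four round legs, each 48 mm in diameter, from z = 0 to the seat underside, each leg's axis is inset half a diameter from the nearest pair of seat edges (so the leg's bounding box is flush with the corner).

Four stools sit around the table at the −y, +y, −x, +x sides.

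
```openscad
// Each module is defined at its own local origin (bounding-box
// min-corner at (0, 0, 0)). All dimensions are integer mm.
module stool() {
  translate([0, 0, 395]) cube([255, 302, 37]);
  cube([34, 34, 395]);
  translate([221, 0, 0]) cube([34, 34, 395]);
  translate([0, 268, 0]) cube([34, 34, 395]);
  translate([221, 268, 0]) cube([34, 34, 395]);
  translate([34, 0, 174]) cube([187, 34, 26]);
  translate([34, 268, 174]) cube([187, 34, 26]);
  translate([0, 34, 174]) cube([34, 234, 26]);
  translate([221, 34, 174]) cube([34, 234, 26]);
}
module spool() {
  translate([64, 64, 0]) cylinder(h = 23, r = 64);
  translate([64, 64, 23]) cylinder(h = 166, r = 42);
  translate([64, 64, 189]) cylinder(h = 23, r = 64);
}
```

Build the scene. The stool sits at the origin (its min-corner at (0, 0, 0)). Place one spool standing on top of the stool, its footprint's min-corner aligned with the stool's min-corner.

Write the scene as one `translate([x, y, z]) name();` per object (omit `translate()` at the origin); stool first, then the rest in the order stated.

stool();
translate([0, 0, 432]) spool();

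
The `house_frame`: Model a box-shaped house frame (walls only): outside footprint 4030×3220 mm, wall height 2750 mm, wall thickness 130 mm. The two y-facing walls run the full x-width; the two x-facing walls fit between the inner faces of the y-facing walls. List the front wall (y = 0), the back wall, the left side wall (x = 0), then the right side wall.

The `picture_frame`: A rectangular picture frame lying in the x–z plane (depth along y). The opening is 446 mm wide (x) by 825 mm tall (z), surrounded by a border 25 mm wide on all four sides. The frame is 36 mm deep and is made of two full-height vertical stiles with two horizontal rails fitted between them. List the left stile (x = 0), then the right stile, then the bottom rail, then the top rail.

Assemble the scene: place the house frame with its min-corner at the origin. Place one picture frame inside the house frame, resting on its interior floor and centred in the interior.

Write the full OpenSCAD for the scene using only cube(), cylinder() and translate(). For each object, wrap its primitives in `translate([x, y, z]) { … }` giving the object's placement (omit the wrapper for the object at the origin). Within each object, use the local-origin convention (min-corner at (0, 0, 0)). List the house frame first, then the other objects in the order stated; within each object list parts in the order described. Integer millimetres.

cube([4030, 130, 2750]);
translate([0, 3090, 0]) cube([4030, 130, 2750]);
translate([0, 130, 0]) cube([130, 2960, 2750]);
translate([3900, 130, 0]) cube([130, 2960, 2750]);
translate([1767, 1592, 0]) {
  cube([25, 36, 875]);
  translate([471, 0, 0]) cube([25, 36, 875]);
  translate([25, 0, 0]) cube([446, 36, 25]);
  translate([25, 0, 850]) cube([446, 36, 25]);
}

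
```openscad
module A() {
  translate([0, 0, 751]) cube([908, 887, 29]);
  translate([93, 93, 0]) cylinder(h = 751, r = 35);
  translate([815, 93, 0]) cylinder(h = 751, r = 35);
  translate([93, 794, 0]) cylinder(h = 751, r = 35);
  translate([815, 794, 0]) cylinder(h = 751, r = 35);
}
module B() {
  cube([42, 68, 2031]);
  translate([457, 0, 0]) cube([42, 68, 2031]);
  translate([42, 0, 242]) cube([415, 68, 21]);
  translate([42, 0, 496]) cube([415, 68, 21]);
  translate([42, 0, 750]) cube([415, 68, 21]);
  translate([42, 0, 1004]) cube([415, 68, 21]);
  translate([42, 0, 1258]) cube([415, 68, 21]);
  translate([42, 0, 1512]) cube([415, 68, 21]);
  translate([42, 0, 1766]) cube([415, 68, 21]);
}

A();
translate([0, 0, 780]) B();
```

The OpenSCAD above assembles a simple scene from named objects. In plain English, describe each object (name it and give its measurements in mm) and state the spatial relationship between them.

A is a rectangular dining table. The top is 908×887×29 mm with its upper surface at z = 780 mm. It stands on four round legs of 70 mm diameter, each leg's bounding box inset 58 mm from the nearest pair of top edges, running from the floor to the underside of the top.

B is a wooden ladder with two side rails of 42×68 mm section and 2031 mm height, set 499 mm apart overall. Between them run 7 rectangular rungs (68 mm deep, 21 mm thick), front faces flush with the rails' −y face. The bottom of the first rung is 242 mm above the floor and each subsequent rung is 254 mm higher than the one below.

The ladder is on top of the table.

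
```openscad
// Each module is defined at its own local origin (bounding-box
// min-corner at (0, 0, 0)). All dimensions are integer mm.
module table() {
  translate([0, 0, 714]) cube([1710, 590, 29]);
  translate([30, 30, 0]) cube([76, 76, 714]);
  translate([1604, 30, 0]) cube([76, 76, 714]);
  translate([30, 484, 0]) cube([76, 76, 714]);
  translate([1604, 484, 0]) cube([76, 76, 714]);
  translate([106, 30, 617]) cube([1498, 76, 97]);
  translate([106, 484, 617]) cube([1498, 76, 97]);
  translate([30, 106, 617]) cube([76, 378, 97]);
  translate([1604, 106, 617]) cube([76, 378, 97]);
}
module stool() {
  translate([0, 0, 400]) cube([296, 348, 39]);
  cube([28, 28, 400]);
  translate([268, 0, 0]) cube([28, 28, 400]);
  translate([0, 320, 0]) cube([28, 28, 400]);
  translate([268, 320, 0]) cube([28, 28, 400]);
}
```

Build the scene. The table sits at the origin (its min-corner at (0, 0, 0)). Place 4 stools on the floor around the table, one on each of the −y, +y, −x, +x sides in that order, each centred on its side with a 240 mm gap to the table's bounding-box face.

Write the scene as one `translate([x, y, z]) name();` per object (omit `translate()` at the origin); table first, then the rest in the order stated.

table();
translate([707, -588, 0]) stool();
translate([707, 830, 0]) stool();
translate([-536, 121, 0]) stool();
translate([1950, 121, 0]) stool();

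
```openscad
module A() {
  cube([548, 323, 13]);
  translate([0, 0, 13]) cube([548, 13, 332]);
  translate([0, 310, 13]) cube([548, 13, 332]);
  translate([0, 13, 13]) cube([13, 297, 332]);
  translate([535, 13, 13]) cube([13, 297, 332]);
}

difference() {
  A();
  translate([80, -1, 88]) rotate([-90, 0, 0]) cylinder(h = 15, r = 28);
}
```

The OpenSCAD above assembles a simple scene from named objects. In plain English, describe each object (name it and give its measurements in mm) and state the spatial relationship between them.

A is an open storage box with external size 548×323×345 mm and wall thickness 13 mm (the base is also 13 mm thick). The base covers the whole footprint; the four walls stand on the base, with the y-facing walls full-width and the x-facing walls fitting between their inner faces.

The open box has a circular hole of radius 28 mm through its front wall, centred at (x = 80, z = 88).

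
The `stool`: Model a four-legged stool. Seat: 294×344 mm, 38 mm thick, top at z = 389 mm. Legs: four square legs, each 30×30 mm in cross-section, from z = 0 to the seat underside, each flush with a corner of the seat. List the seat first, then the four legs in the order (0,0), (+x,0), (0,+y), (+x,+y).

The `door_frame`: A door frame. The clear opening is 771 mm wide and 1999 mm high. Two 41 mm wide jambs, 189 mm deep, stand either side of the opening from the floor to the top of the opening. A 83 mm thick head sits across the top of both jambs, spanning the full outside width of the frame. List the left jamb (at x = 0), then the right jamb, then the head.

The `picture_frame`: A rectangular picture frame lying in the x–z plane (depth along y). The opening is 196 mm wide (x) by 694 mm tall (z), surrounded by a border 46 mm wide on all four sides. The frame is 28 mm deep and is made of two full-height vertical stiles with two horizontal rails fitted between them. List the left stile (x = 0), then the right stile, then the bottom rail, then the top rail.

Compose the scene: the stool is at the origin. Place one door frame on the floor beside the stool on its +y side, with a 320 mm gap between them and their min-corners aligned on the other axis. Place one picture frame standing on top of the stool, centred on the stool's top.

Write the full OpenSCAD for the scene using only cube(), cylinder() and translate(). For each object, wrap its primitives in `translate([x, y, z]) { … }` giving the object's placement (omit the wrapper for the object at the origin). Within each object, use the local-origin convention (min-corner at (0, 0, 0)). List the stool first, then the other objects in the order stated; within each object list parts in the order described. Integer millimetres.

translate([0, 0, 351]) cube([294, 344, 38]);
cube([30, 30, 351]);
translate([264, 0, 0]) cube([30, 30, 351]);
translate([0, 314, 0]) cube([30, 30, 351]);
translate([264, 314, 0]) cube([30, 30, 351]);
translate([0, 664, 0]) {
  cube([41, 189, 1999]);
  translate([812, 0, 0]) cube([41, 189, 1999]);
  translate([0, 0, 1999]) cube([853, 189, 83]);
}
translate([3, 158, 389]) {
  cube([46, 28, 786]);
  translate([242, 0, 0]) cube([46, 28, 786]);
  translate([46, 0, 0]) cube([196, 28, 46]);
  translate([46, 0, 740]) cube([196, 28, 46]);
}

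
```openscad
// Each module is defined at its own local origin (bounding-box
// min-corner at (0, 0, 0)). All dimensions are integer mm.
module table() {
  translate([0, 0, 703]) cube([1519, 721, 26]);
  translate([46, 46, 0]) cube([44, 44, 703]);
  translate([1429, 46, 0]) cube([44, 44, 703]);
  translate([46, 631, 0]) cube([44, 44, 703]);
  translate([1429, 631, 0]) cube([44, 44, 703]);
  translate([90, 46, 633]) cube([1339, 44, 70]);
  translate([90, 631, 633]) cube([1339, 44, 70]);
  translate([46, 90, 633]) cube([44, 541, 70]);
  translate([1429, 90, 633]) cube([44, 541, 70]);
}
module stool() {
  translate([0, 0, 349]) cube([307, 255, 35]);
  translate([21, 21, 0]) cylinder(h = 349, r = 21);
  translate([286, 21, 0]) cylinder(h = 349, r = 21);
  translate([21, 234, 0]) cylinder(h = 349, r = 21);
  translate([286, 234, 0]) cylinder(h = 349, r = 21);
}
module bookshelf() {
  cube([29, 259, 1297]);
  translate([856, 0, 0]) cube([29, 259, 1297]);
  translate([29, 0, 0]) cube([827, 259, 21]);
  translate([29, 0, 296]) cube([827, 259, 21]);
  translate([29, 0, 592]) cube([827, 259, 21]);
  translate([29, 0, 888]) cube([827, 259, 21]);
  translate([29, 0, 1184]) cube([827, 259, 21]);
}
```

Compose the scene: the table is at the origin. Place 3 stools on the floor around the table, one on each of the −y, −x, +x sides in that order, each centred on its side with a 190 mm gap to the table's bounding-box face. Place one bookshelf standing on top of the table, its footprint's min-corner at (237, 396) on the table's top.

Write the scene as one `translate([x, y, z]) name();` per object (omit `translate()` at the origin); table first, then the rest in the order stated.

table();
translate([606, -445, 0]) stool();
translate([-497, 233, 0]) stool();
translate([1709, 233, 0]) stool();
translate([237, 396, 729]) bookshelf();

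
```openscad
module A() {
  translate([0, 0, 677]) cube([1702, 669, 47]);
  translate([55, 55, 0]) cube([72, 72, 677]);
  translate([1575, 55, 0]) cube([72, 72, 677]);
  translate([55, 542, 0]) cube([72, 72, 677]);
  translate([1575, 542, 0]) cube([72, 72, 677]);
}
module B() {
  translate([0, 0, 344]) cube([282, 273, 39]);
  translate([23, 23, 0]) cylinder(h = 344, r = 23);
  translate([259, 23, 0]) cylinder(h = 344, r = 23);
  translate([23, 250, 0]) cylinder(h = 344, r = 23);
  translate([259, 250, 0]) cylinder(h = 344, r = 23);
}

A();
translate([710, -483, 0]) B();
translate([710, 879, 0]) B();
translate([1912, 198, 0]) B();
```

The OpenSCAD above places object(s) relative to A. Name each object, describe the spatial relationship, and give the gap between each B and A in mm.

A is a table. B is a stool. Three stools sit around the table at the −y, +y, +x sides. The gap between each stool and the table is 210 mm.

Each stool's nearest face is 210 mm from the table's bounding box.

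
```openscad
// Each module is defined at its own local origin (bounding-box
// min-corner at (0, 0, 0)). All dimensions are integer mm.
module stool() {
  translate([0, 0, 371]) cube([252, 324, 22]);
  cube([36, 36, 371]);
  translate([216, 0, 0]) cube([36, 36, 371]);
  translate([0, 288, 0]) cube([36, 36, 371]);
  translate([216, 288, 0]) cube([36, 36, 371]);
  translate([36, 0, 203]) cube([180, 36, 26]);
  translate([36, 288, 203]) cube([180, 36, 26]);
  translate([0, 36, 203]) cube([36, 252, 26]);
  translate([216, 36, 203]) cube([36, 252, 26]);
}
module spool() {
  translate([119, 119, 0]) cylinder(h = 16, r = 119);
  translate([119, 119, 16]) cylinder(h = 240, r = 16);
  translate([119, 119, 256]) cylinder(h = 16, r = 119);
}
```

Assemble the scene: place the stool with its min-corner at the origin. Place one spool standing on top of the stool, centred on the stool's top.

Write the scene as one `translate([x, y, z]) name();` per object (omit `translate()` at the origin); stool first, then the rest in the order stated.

stool();
translate([7, 43, 393]) spool();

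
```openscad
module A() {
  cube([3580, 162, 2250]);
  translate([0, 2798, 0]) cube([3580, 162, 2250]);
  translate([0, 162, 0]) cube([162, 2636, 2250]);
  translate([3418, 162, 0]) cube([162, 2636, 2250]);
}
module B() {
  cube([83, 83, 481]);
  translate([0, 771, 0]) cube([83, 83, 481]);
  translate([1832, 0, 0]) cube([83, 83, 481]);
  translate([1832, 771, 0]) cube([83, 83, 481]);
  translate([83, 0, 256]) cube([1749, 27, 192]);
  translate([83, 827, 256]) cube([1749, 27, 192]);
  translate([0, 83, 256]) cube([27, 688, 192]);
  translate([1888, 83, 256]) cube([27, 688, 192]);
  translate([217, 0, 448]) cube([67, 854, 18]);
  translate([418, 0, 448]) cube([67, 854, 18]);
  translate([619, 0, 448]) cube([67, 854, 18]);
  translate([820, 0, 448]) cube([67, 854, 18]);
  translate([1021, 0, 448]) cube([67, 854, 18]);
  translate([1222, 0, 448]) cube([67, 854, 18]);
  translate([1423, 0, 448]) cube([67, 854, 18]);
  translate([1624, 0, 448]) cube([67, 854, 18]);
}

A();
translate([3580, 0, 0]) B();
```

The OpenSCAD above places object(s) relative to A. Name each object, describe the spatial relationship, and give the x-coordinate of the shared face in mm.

The house frame's +x face and the bed frame's −x face are both at x = 3580 mm.

A is a house frame. B is a bed frame. The bed frame is against the house frame's +x side, with their −y faces flush. The x-coordinate of the shared face is 3580 mm.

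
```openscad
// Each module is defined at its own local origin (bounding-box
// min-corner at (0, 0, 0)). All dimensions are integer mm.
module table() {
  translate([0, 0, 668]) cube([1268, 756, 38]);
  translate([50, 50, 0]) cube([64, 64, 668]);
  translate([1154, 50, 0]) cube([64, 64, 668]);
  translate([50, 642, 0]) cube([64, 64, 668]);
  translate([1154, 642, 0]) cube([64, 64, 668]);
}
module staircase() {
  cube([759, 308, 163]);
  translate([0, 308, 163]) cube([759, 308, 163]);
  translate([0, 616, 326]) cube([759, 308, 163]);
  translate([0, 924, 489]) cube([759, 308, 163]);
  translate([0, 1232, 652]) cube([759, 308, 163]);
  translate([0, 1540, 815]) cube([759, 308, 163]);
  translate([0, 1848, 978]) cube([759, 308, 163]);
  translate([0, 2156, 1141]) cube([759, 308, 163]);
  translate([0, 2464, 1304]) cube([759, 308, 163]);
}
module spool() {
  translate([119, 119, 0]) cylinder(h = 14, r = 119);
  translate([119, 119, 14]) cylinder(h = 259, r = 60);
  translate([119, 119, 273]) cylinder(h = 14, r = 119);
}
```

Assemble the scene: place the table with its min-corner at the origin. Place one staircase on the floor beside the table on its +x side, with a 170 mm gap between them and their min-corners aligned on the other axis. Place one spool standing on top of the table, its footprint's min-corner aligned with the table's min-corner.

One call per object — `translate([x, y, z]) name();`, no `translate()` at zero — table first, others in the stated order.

table();
translate([1438, 0, 0]) staircase();
translate([0, 0, 706]) spool();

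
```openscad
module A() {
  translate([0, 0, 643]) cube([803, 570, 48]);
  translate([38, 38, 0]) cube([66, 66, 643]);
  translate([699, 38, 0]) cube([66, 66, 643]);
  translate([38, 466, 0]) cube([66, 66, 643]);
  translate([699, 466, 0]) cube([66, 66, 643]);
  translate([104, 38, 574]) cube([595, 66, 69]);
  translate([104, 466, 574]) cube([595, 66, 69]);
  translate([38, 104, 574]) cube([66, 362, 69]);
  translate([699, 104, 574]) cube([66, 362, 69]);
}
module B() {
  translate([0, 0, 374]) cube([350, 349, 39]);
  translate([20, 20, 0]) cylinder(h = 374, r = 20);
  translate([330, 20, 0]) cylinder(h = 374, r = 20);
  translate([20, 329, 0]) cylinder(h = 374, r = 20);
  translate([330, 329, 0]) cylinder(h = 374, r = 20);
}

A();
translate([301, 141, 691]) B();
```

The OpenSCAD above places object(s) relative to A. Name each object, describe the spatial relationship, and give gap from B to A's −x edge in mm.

The stool's min-x is at 301; the table's min-x is 0; gap = 301 mm.

A is a table. B is a stool. The stool is on top of the table. The gap from the stool to the table's −x edge is 301 mm.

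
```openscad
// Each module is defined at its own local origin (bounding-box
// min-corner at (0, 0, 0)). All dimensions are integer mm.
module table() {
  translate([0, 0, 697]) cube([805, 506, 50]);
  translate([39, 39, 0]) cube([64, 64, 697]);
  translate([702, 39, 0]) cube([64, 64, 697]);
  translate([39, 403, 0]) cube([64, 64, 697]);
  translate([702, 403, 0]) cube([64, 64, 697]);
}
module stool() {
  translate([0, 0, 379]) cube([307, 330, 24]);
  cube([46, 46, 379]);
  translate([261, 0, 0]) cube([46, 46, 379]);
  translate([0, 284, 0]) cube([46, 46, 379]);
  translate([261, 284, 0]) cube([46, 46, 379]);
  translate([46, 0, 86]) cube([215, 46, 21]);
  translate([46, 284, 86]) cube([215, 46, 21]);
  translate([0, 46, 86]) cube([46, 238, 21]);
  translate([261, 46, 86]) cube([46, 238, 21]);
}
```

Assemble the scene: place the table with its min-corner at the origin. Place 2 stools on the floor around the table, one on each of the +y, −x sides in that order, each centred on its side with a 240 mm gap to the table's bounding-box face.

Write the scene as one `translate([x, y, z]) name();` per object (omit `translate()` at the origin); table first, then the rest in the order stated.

table();
translate([249, 746, 0]) stool();
translate([-547, 88, 0]) stool();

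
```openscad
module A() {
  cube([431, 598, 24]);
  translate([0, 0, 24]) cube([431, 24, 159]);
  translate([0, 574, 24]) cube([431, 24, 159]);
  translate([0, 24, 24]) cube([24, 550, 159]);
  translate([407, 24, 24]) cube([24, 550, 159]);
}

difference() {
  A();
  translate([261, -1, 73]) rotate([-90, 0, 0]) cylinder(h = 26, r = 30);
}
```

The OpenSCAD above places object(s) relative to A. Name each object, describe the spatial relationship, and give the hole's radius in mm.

The subtracted cylinder has r = 30 mm.

A is an open box. The open box has a circular hole through its front wall. The hole's radius is 30 mm.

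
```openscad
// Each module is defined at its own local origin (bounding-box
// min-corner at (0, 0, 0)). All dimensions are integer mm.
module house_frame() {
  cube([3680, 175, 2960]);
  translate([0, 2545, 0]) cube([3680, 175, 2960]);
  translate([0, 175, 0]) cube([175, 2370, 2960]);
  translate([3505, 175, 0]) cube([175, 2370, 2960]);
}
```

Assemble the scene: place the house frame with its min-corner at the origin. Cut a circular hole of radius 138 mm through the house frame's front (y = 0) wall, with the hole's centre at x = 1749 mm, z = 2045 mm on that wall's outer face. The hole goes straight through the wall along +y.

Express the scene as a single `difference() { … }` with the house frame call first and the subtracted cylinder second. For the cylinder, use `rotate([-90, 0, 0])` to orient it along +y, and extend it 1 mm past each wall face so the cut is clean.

difference() {
  house_frame();
  translate([1749, -1, 2045]) rotate([-90, 0, 0]) cylinder(h = 177, r = 138);
}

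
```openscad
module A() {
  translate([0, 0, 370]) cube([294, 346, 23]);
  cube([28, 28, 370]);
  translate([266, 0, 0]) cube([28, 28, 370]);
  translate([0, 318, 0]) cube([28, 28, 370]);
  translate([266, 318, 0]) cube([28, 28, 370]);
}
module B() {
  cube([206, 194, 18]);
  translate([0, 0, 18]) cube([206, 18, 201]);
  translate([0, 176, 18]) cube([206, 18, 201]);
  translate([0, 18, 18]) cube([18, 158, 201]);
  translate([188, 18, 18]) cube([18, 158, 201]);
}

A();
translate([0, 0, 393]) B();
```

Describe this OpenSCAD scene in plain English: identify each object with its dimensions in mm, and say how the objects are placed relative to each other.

A is a simple wooden stool: a rectangular seat 294 mm (x) by 346 mm (y), 23 mm thick, top face at z = 393 mm, on four square legs, each 28×28 mm in cross-section. The legs rest on z = 0, each flush with a corner of the seat.

B is an open-topped rectangular box: outside dimensions 206×194×219 mm, with a uniform wall and base thickness of 18 mm. The base is a full 206×194 slab on the floor; four walls sit on top of the base. The front and back walls (the −y and +y sides) span the full width; the two side walls fit between them.

The open box is on top of the stool.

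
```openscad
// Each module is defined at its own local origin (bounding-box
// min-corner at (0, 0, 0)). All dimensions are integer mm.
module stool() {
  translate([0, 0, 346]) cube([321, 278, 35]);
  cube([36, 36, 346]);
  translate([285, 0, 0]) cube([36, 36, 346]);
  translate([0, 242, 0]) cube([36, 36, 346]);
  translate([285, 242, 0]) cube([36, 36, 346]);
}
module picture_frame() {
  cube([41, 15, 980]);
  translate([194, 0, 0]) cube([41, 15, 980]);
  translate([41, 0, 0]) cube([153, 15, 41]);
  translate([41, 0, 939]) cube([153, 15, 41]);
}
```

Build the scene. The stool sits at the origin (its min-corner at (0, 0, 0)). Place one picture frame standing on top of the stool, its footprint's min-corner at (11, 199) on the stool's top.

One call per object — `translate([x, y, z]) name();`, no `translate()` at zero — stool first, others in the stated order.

stool();
translate([11, 199, 381]) picture_frame();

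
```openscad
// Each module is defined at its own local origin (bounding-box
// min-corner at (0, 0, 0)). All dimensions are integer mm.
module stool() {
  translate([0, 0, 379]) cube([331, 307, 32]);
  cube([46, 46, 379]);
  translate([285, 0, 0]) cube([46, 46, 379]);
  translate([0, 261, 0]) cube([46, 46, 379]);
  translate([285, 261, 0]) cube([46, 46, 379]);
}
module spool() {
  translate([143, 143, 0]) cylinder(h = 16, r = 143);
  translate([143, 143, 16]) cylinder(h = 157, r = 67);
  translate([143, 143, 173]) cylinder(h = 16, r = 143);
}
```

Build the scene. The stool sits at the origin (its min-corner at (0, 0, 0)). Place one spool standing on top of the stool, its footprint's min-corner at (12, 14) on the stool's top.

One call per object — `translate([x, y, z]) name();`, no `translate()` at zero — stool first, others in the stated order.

stool();
translate([12, 14, 411]) spool();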